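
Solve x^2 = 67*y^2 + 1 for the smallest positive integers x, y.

(x, y) = (48842, 5967)

First expand sqrt(67) as a continued fraction. With x_i = (sqrt(67) + m_i)/d_i and (m_0, d_0) = (0, 1): a_0 = floor(sqrt(67)) = 8, since 8^2 = 64 <= 67 < 81 = 9^2.
Iterate m_{i+1} = d_i*a_i - m_i, d_{i+1} = (67 - m_{i+1}^2)/d_i, a_{i+1} = floor((a_0 + m_{i+1})/d_{i+1}):
  m_1 = 1*8 - 0 = 8, d_1 = (67 - 8^2)/1 = 3/1 = 3, a_1 = floor((8 + 8)/3) = 5.
  m_2 = 3*5 - 8 = 7, d_2 = (67 - 7^2)/3 = 18/3 = 6, a_2 = floor((8 + 7)/6) = 2.
  m_3 = 6*2 - 7 = 5, d_3 = (67 - 5^2)/6 = 42/6 = 7, a_3 = floor((8 + 5)/7) = 1.
  m_4 = 7*1 - 5 = 2, d_4 = (67 - 2^2)/7 = 63/7 = 9, a_4 = floor((8 + 2)/9) = 1.
  m_5 = 9*1 - 2 = 7, d_5 = (67 - 7^2)/9 = 18/9 = 2, a_5 = floor((8 + 7)/2) = 7.
  m_6 = 2*7 - 7 = 7, d_6 = (67 - 7^2)/2 = 18/2 = 9, a_6 = floor((8 + 7)/9) = 1.
  m_7 = 9*1 - 7 = 2, d_7 = (67 - 2^2)/9 = 63/9 = 7, a_7 = floor((8 + 2)/7) = 1.
  m_8 = 7*1 - 2 = 5, d_8 = (67 - 5^2)/7 = 42/7 = 6, a_8 = floor((8 + 5)/6) = 2.
  m_9 = 6*2 - 5 = 7, d_9 = (67 - 7^2)/6 = 18/6 = 3, a_9 = floor((8 + 7)/3) = 5.
  m_10 = 3*5 - 7 = 8, d_10 = (67 - 8^2)/3 = 3/3 = 1, a_10 = floor((8 + 8)/1) = 16.
  m_11 = 1*16 - 8 = 8, d_11 = (67 - 8^2)/1 = 3/1 = 3: (m_11, d_11) = (m_1, d_1) = (8, 3), so from here the quotients repeat a_1, ..., a_10; the period length is 10.
So sqrt(67) = [8; (5, 2, 1, 1, 7, 1, 1, 2, 5, 16)] with period length k = 10.
k is even, so the fundamental solution of x^2 - 67y^2 = 1 is (p_{k-1}, q_{k-1}) = (p_9, q_9); compute convergents through index 9.
Convergents (p_i = a_i*p_{i-1} + p_{i-2}, q_i = a_i*q_{i-1} + q_{i-2} with p_{-2}=0, p_{-1}=1, q_{-2}=1, q_{-1}=0):
  i=0: a_0=8, p_0 = 8*1 + 0 = 8, q_0 = 8*0 + 1 = 1.
  i=1: a_1=5, p_1 = 5*8 + 1 = 41, q_1 = 5*1 + 0 = 5.
  i=2: a_2=2, p_2 = 2*41 + 8 = 90, q_2 = 2*5 + 1 = 11.
  i=3: a_3=1, p_3 = 1*90 + 41 = 131, q_3 = 1*11 + 5 = 16.
  i=4: a_4=1, p_4 = 1*131 + 90 = 221, q_4 = 1*16 + 11 = 27.
  i=5: a_5=7, p_5 = 7*221 + 131 = 1678, q_5 = 7*27 + 16 = 205.
  i=6: a_6=1, p_6 = 1*1678 + 221 = 1899, q_6 = 1*205 + 27 = 232.
  i=7: a_7=1, p_7 = 1*1899 + 1678 = 3577, q_7 = 1*232 + 205 = 437.
  i=8: a_8=2, p_8 = 2*3577 + 1899 = 9053, q_8 = 2*437 + 232 = 1106.
  i=9: a_9=5, p_9 = 5*9053 + 3577 = 48842, q_9 = 5*1106 + 437 = 5967.
Check: 48842^2 - 67*5967^2 = 2385540964 - 2385540963 = 1, so (x, y) = (48842, 5967) solves the equation, and by the theorem it is the least positive solution.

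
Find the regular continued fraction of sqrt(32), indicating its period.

[5; (1, 1, 1, 10)]

Write x_i = (sqrt(32) + m_i)/d_i with (m_0, d_0) = (0, 1). a_0 = floor(sqrt(32)) = 5, since 5^2 = 25 <= 32 < 36 = 6^2.
Iterate m_{i+1} = d_i*a_i - m_i, d_{i+1} = (32 - m_{i+1}^2)/d_i, a_{i+1} = floor((a_0 + m_{i+1})/d_{i+1}):
  m_1 = 1*5 - 0 = 5, d_1 = (32 - 5^2)/1 = 7/1 = 7, a_1 = floor((5 + 5)/7) = 1.
  m_2 = 7*1 - 5 = 2, d_2 = (32 - 2^2)/7 = 28/7 = 4, a_2 = floor((5 + 2)/4) = 1.
  m_3 = 4*1 - 2 = 2, d_3 = (32 - 2^2)/4 = 28/4 = 7, a_3 = floor((5 + 2)/7) = 1.
  m_4 = 7*1 - 2 = 5, d_4 = (32 - 5^2)/7 = 7/7 = 1, a_4 = floor((5 + 5)/1) = 10.
  m_5 = 1*10 - 5 = 5, d_5 = (32 - 5^2)/1 = 7/1 = 7: (m_5, d_5) = (m_1, d_1) = (5, 7), so from here the quotients repeat a_1, ..., a_4; the period length is 4.
Hence the expansion of sqrt(32) is a_0 = 5 followed by the repeating block 1, 1, 1, 10 (period 4).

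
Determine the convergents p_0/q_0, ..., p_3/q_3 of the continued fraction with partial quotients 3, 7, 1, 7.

3/1, 22/7, 25/8, 197/63

Using the convergent recurrence p_i = a_i*p_{i-1} + p_{i-2}, q_i = a_i*q_{i-1} + q_{i-2} with p_{-2}=0, p_{-1}=1, q_{-2}=1, q_{-1}=0:
  i=0: a_0=3, p_0 = 3*1 + 0 = 3, q_0 = 3*0 + 1 = 1.
  i=1: a_1=7, p_1 = 7*3 + 1 = 22, q_1 = 7*1 + 0 = 7.
  i=2: a_2=1, p_2 = 1*22 + 3 = 25, q_2 = 1*7 + 1 = 8.
  i=3: a_3=7, p_3 = 7*25 + 22 = 197, q_3 = 7*8 + 7 = 63.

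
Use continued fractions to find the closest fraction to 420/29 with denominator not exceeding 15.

217/15

Expand x = 420/29 as a continued fraction with the Euclidean algorithm:
  420 = 14*29 + 14, so a_0 = 14.
  29 = 2*14 + 1, so a_1 = 2.
  14 = 14*1 + 0, so a_2 = 14.
so x = [14; 2, 14].
Convergents (p_i = a_i*p_{i-1} + p_{i-2}, q_i = a_i*q_{i-1} + q_{i-2} with p_{-2}=0, p_{-1}=1, q_{-2}=1, q_{-1}=0), until the denominator exceeds 15:
  i=0: a_0=14, p_0 = 14*1 + 0 = 14, q_0 = 14*0 + 1 = 1.
  i=1: a_1=2, p_1 = 2*14 + 1 = 29, q_1 = 2*1 + 0 = 2.
  i=2: a_2=14, p_2 = 14*29 + 14 = 420, q_2 = 14*2 + 1 = 29.
q_2 = 29 > 15, so the last convergent with denominator <= 15 is p_1/q_1 = 29/2.
The closest fraction with denominator <= 15 is either p_1/q_1 or the intermediate fraction (k*p_1 + p_0)/(k*q_1 + q_0) with the largest k >= 1 whose denominator stays <= 15; these approach x as k grows, and every other convergent or intermediate fraction in range is farther away.
Largest k: floor((15 - q_0)/q_1) = floor((15 - 1)/2) = 7.
That gives (7*29 + 14)/(7*2 + 1) = 217/15.
Compare the errors: |x - 29/2| = |420*2 - 29*29|/(29*2) = 1/58, and |x - 217/15| = |420*15 - 217*29|/(29*15) = 7/435.
Cross-multiplying, 7*58 = 406 < 435 = 1*435, so 7/435 is smaller: the intermediate fraction 217/15 is closer to x than 29/2.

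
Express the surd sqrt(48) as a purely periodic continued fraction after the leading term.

Write x_i = (sqrt(48) + m_i)/d_i with (m_0, d_0) = (0, 1). a_0 = floor(sqrt(48)) = 6, since 6^2 = 36 <= 48 < 49 = 7^2.
Iterate m_{i+1} = d_i*a_i - m_i, d_{i+1} = (48 - m_{i+1}^2)/d_i, a_{i+1} = floor((a_0 + m_{i+1})/d_{i+1}):
  m_1 = 1*6 - 0 = 6, d_1 = (48 - 6^2)/1 = 12/1 = 12, a_1 = floor((6 + 6)/12) = 1.
  m_2 = 12*1 - 6 = 6, d_2 = (48 - 6^2)/12 = 12/12 = 1, a_2 = floor((6 + 6)/1) = 12.
  m_3 = 1*12 - 6 = 6, d_3 = (48 - 6^2)/1 = 12/1 = 12: (m_3, d_3) = (m_1, d_1) = (6, 12), so from here the quotients repeat a_1, a_2; the period length is 2.
Hence the expansion of sqrt(48) is a_0 = 6 followed by the repeating block 1, 12 (period 2).

[6; (1, 12)]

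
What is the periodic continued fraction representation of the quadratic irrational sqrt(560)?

Write x_i = (sqrt(560) + m_i)/d_i with (m_0, d_0) = (0, 1). a_0 = floor(sqrt(560)) = 23, since 23^2 = 529 <= 560 < 576 = 24^2.
Iterate m_{i+1} = d_i*a_i - m_i, d_{i+1} = (560 - m_{i+1}^2)/d_i, a_{i+1} = floor((a_0 + m_{i+1})/d_{i+1}):
  m_1 = 1*23 - 0 = 23, d_1 = (560 - 23^2)/1 = 31/1 = 31, a_1 = floor((23 + 23)/31) = 1.
  m_2 = 31*1 - 23 = 8, d_2 = (560 - 8^2)/31 = 496/31 = 16, a_2 = floor((23 + 8)/16) = 1.
  m_3 = 16*1 - 8 = 8, d_3 = (560 - 8^2)/16 = 496/16 = 31, a_3 = floor((23 + 8)/31) = 1.
  m_4 = 31*1 - 8 = 23, d_4 = (560 - 23^2)/31 = 31/31 = 1, a_4 = floor((23 + 23)/1) = 46.
  m_5 = 1*46 - 23 = 23, d_5 = (560 - 23^2)/1 = 31/1 = 31: (m_5, d_5) = (m_1, d_1) = (23, 31), so from here the quotients repeat a_1, ..., a_4; the period length is 4.
Hence the expansion of sqrt(560) is a_0 = 23 followed by the repeating block 1, 1, 1, 46 (period 4).

[23; (1, 1, 1, 46)]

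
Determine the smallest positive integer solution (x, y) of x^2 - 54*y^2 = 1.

First expand sqrt(54) as a continued fraction. With x_i = (sqrt(54) + m_i)/d_i and (m_0, d_0) = (0, 1): a_0 = floor(sqrt(54)) = 7, since 7^2 = 49 <= 54 < 64 = 8^2.
Iterate m_{i+1} = d_i*a_i - m_i, d_{i+1} = (54 - m_{i+1}^2)/d_i, a_{i+1} = floor((a_0 + m_{i+1})/d_{i+1}):
  m_1 = 1*7 - 0 = 7, d_1 = (54 - 7^2)/1 = 5/1 = 5, a_1 = floor((7 + 7)/5) = 2.
  m_2 = 5*2 - 7 = 3, d_2 = (54 - 3^2)/5 = 45/5 = 9, a_2 = floor((7 + 3)/9) = 1.
  m_3 = 9*1 - 3 = 6, d_3 = (54 - 6^2)/9 = 18/9 = 2, a_3 = floor((7 + 6)/2) = 6.
  m_4 = 2*6 - 6 = 6, d_4 = (54 - 6^2)/2 = 18/2 = 9, a_4 = floor((7 + 6)/9) = 1.
  m_5 = 9*1 - 6 = 3, d_5 = (54 - 3^2)/9 = 45/9 = 5, a_5 = floor((7 + 3)/5) = 2.
  m_6 = 5*2 - 3 = 7, d_6 = (54 - 7^2)/5 = 5/5 = 1, a_6 = floor((7 + 7)/1) = 14.
  m_7 = 1*14 - 7 = 7, d_7 = (54 - 7^2)/1 = 5/1 = 5: (m_7, d_7) = (m_1, d_1) = (7, 5), so from here the quotients repeat a_1, ..., a_6; the period length is 6.
So sqrt(54) = [7; (2, 1, 6, 1, 2, 14)] with period length k = 6.
k is even, so the fundamental solution of x^2 - 54y^2 = 1 is (p_{k-1}, q_{k-1}) = (p_5, q_5); compute convergents through index 5.
Convergents (p_i = a_i*p_{i-1} + p_{i-2}, q_i = a_i*q_{i-1} + q_{i-2} with p_{-2}=0, p_{-1}=1, q_{-2}=1, q_{-1}=0):
  i=0: a_0=7, p_0 = 7*1 + 0 = 7, q_0 = 7*0 + 1 = 1.
  i=1: a_1=2, p_1 = 2*7 + 1 = 15, q_1 = 2*1 + 0 = 2.
  i=2: a_2=1, p_2 = 1*15 + 7 = 22, q_2 = 1*2 + 1 = 3.
  i=3: a_3=6, p_3 = 6*22 + 15 = 147, q_3 = 6*3 + 2 = 20.
  i=4: a_4=1, p_4 = 1*147 + 22 = 169, q_4 = 1*20 + 3 = 23.
  i=5: a_5=2, p_5 = 2*169 + 147 = 485, q_5 = 2*23 + 20 = 66.
Check: 485^2 - 54*66^2 = 235225 - 235224 = 1, so (x, y) = (485, 66) solves the equation, and by the theorem it is the least positive solution.

(x, y) = (485, 66)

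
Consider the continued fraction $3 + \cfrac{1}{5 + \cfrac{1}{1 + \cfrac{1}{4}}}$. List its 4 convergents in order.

3/1, 16/5, 19/6, 92/29

Using the convergent recurrence p_i = a_i*p_{i-1} + p_{i-2}, q_i = a_i*q_{i-1} + q_{i-2} with p_{-2}=0, p_{-1}=1, q_{-2}=1, q_{-1}=0:
  i=0: a_0=3, p_0 = 3*1 + 0 = 3, q_0 = 3*0 + 1 = 1.
  i=1: a_1=5, p_1 = 5*3 + 1 = 16, q_1 = 5*1 + 0 = 5.
  i=2: a_2=1, p_2 = 1*16 + 3 = 19, q_2 = 1*5 + 1 = 6.
  i=3: a_3=4, p_3 = 4*19 + 16 = 92, q_3 = 4*6 + 5 = 29.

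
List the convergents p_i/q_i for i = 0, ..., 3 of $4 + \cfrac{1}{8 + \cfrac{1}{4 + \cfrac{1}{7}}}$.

Using the convergent recurrence p_i = a_i*p_{i-1} + p_{i-2}, q_i = a_i*q_{i-1} + q_{i-2} with p_{-2}=0, p_{-1}=1, q_{-2}=1, q_{-1}=0:
  i=0: a_0=4, p_0 = 4*1 + 0 = 4, q_0 = 4*0 + 1 = 1.
  i=1: a_1=8, p_1 = 8*4 + 1 = 33, q_1 = 8*1 + 0 = 8.
  i=2: a_2=4, p_2 = 4*33 + 4 = 136, q_2 = 4*8 + 1 = 33.
  i=3: a_3=7, p_3 = 7*136 + 33 = 985, q_3 = 7*33 + 8 = 239.

4/1, 33/8, 136/33, 985/239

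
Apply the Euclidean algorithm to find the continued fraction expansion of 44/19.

[2; 3, 6]

Run the Euclidean algorithm on 44 and 19; the successive quotients are the partial quotients a_0, a_1, ... (each step inverts the fractional part left over by the previous one):
  44 = 2*19 + 6, so a_0 = 2.
  19 = 3*6 + 1, so a_1 = 3.
  6 = 6*1 + 0, so a_2 = 6.
The remainder reaches 0 after 3 divisions, so the expansion has 3 partial quotients, read off in order.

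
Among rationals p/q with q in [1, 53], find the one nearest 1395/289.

Expand x = 1395/289 as a continued fraction with the Euclidean algorithm:
  1395 = 4*289 + 239, so a_0 = 4.
  289 = 1*239 + 50, so a_1 = 1.
  239 = 4*50 + 39, so a_2 = 4.
  50 = 1*39 + 11, so a_3 = 1.
  39 = 3*11 + 6, so a_4 = 3.
  11 = 1*6 + 5, so a_5 = 1.
  6 = 1*5 + 1, so a_6 = 1.
  5 = 5*1 + 0, so a_7 = 5.
so x = [4; 1, 4, 1, 3, 1, 1, 5].
Convergents (p_i = a_i*p_{i-1} + p_{i-2}, q_i = a_i*q_{i-1} + q_{i-2} with p_{-2}=0, p_{-1}=1, q_{-2}=1, q_{-1}=0), until the denominator exceeds 53:
  i=0: a_0=4, p_0 = 4*1 + 0 = 4, q_0 = 4*0 + 1 = 1.
  i=1: a_1=1, p_1 = 1*4 + 1 = 5, q_1 = 1*1 + 0 = 1.
  i=2: a_2=4, p_2 = 4*5 + 4 = 24, q_2 = 4*1 + 1 = 5.
  i=3: a_3=1, p_3 = 1*24 + 5 = 29, q_3 = 1*5 + 1 = 6.
  i=4: a_4=3, p_4 = 3*29 + 24 = 111, q_4 = 3*6 + 5 = 23.
  i=5: a_5=1, p_5 = 1*111 + 29 = 140, q_5 = 1*23 + 6 = 29.
  i=6: a_6=1, p_6 = 1*140 + 111 = 251, q_6 = 1*29 + 23 = 52.
  i=7: a_7=5, p_7 = 5*251 + 140 = 1395, q_7 = 5*52 + 29 = 289.
q_7 = 289 > 53, so the last convergent with denominator <= 53 is p_6/q_6 = 251/52.
The closest fraction with denominator <= 53 is either p_6/q_6 or the intermediate fraction (k*p_6 + p_5)/(k*q_6 + q_5) with the largest k >= 1 whose denominator stays <= 53; these approach x as k grows, and every other convergent or intermediate fraction in range is farther away.
Largest k: floor((53 - q_5)/q_6) = floor((53 - 29)/52) = 0.
Since k = 0, no intermediate fraction beyond p_6/q_6 has denominator <= 53, so the convergent 251/52 is the closest (its error is |1395*52 - 251*289|/(289*52) = 1/15028).

251/52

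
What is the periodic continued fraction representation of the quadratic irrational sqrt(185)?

[13; (1, 1, 1, 1, 26)]

Write x_i = (sqrt(185) + m_i)/d_i with (m_0, d_0) = (0, 1). a_0 = floor(sqrt(185)) = 13, since 13^2 = 169 <= 185 < 196 = 14^2.
Iterate m_{i+1} = d_i*a_i - m_i, d_{i+1} = (185 - m_{i+1}^2)/d_i, a_{i+1} = floor((a_0 + m_{i+1})/d_{i+1}):
  m_1 = 1*13 - 0 = 13, d_1 = (185 - 13^2)/1 = 16/1 = 16, a_1 = floor((13 + 13)/16) = 1.
  m_2 = 16*1 - 13 = 3, d_2 = (185 - 3^2)/16 = 176/16 = 11, a_2 = floor((13 + 3)/11) = 1.
  m_3 = 11*1 - 3 = 8, d_3 = (185 - 8^2)/11 = 121/11 = 11, a_3 = floor((13 + 8)/11) = 1.
  m_4 = 11*1 - 8 = 3, d_4 = (185 - 3^2)/11 = 176/11 = 16, a_4 = floor((13 + 3)/16) = 1.
  m_5 = 16*1 - 3 = 13, d_5 = (185 - 13^2)/16 = 16/16 = 1, a_5 = floor((13 + 13)/1) = 26.
  m_6 = 1*26 - 13 = 13, d_6 = (185 - 13^2)/1 = 16/1 = 16: (m_6, d_6) = (m_1, d_1) = (13, 16), so from here the quotients repeat a_1, ..., a_5; the period length is 5.
Hence the expansion of sqrt(185) is a_0 = 13 followed by the repeating block 1, 1, 1, 1, 26 (period 5).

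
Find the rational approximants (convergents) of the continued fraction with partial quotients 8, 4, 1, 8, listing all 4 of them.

Using the convergent recurrence p_i = a_i*p_{i-1} + p_{i-2}, q_i = a_i*q_{i-1} + q_{i-2} with p_{-2}=0, p_{-1}=1, q_{-2}=1, q_{-1}=0:
  i=0: a_0=8, p_0 = 8*1 + 0 = 8, q_0 = 8*0 + 1 = 1.
  i=1: a_1=4, p_1 = 4*8 + 1 = 33, q_1 = 4*1 + 0 = 4.
  i=2: a_2=1, p_2 = 1*33 + 8 = 41, q_2 = 1*4 + 1 = 5.
  i=3: a_3=8, p_3 = 8*41 + 33 = 361, q_3 = 8*5 + 4 = 44.

8/1, 33/4, 41/5, 361/44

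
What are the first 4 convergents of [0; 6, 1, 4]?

0/1, 1/6, 1/7, 5/34

Using the convergent recurrence p_i = a_i*p_{i-1} + p_{i-2}, q_i = a_i*q_{i-1} + q_{i-2} with p_{-2}=0, p_{-1}=1, q_{-2}=1, q_{-1}=0:
  i=0: a_0=0, p_0 = 0*1 + 0 = 0, q_0 = 0*0 + 1 = 1.
  i=1: a_1=6, p_1 = 6*0 + 1 = 1, q_1 = 6*1 + 0 = 6.
  i=2: a_2=1, p_2 = 1*1 + 0 = 1, q_2 = 1*6 + 1 = 7.
  i=3: a_3=4, p_3 = 4*1 + 1 = 5, q_3 = 4*7 + 6 = 34.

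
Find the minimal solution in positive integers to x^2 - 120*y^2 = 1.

First expand sqrt(120) as a continued fraction. With x_i = (sqrt(120) + m_i)/d_i and (m_0, d_0) = (0, 1): a_0 = floor(sqrt(120)) = 10, since 10^2 = 100 <= 120 < 121 = 11^2.
Iterate m_{i+1} = d_i*a_i - m_i, d_{i+1} = (120 - m_{i+1}^2)/d_i, a_{i+1} = floor((a_0 + m_{i+1})/d_{i+1}):
  m_1 = 1*10 - 0 = 10, d_1 = (120 - 10^2)/1 = 20/1 = 20, a_1 = floor((10 + 10)/20) = 1.
  m_2 = 20*1 - 10 = 10, d_2 = (120 - 10^2)/20 = 20/20 = 1, a_2 = floor((10 + 10)/1) = 20.
  m_3 = 1*20 - 10 = 10, d_3 = (120 - 10^2)/1 = 20/1 = 20: (m_3, d_3) = (m_1, d_1) = (10, 20), so from here the quotients repeat a_1, a_2; the period length is 2.
So sqrt(120) = [10; (1, 20)] with period length k = 2.
k is even, so the fundamental solution of x^2 - 120y^2 = 1 is (p_{k-1}, q_{k-1}) = (p_1, q_1); compute convergents through index 1.
Convergents (p_i = a_i*p_{i-1} + p_{i-2}, q_i = a_i*q_{i-1} + q_{i-2} with p_{-2}=0, p_{-1}=1, q_{-2}=1, q_{-1}=0):
  i=0: a_0=10, p_0 = 10*1 + 0 = 10, q_0 = 10*0 + 1 = 1.
  i=1: a_1=1, p_1 = 1*10 + 1 = 11, q_1 = 1*1 + 0 = 1.
Check: 11^2 - 120*1^2 = 121 - 120 = 1, so (x, y) = (11, 1) solves the equation, and by the theorem it is the least positive solution.

(x, y) = (11, 1)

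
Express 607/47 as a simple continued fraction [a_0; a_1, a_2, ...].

[12; 1, 10, 1, 3]

Run the Euclidean algorithm on 607 and 47; the successive quotients are the partial quotients a_0, a_1, ... (each step inverts the fractional part left over by the previous one):
  607 = 12*47 + 43, so a_0 = 12.
  47 = 1*43 + 4, so a_1 = 1.
  43 = 10*4 + 3, so a_2 = 10.
  4 = 1*3 + 1, so a_3 = 1.
  3 = 3*1 + 0, so a_4 = 3.
The remainder reaches 0 after 5 divisions, so the expansion has 5 partial quotients, read off in order.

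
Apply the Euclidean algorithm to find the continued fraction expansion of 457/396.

Run the Euclidean algorithm on 457 and 396; the successive quotients are the partial quotients a_0, a_1, ... (each step inverts the fractional part left over by the previous one):
  457 = 1*396 + 61, so a_0 = 1.
  396 = 6*61 + 30, so a_1 = 6.
  61 = 2*30 + 1, so a_2 = 2.
  30 = 30*1 + 0, so a_3 = 30.
The remainder reaches 0 after 4 divisions, so the expansion has 4 partial quotients, read off in order.

[1; 6, 2, 30]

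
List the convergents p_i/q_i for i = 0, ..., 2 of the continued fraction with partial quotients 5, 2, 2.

5/1, 11/2, 27/5

Using the convergent recurrence p_i = a_i*p_{i-1} + p_{i-2}, q_i = a_i*q_{i-1} + q_{i-2} with p_{-2}=0, p_{-1}=1, q_{-2}=1, q_{-1}=0:
  i=0: a_0=5, p_0 = 5*1 + 0 = 5, q_0 = 5*0 + 1 = 1.
  i=1: a_1=2, p_1 = 2*5 + 1 = 11, q_1 = 2*1 + 0 = 2.
  i=2: a_2=2, p_2 = 2*11 + 5 = 27, q_2 = 2*2 + 1 = 5.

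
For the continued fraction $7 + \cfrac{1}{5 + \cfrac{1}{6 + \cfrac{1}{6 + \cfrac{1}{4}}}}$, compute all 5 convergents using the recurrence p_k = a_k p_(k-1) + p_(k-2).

7/1, 36/5, 223/31, 1374/191, 5719/795

Using the convergent recurrence p_i = a_i*p_{i-1} + p_{i-2}, q_i = a_i*q_{i-1} + q_{i-2} with p_{-2}=0, p_{-1}=1, q_{-2}=1, q_{-1}=0:
  i=0: a_0=7, p_0 = 7*1 + 0 = 7, q_0 = 7*0 + 1 = 1.
  i=1: a_1=5, p_1 = 5*7 + 1 = 36, q_1 = 5*1 + 0 = 5.
  i=2: a_2=6, p_2 = 6*36 + 7 = 223, q_2 = 6*5 + 1 = 31.
  i=3: a_3=6, p_3 = 6*223 + 36 = 1374, q_3 = 6*31 + 5 = 191.
  i=4: a_4=4, p_4 = 4*1374 + 223 = 5719, q_4 = 4*191 + 31 = 795.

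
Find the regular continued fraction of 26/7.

Run the Euclidean algorithm on 26 and 7; the successive quotients are the partial quotients a_0, a_1, ... (each step inverts the fractional part left over by the previous one):
  26 = 3*7 + 5, so a_0 = 3.
  7 = 1*5 + 2, so a_1 = 1.
  5 = 2*2 + 1, so a_2 = 2.
  2 = 2*1 + 0, so a_3 = 2.
The remainder reaches 0 after 4 divisions, so the expansion has 4 partial quotients, read off in order.

[3; 1, 2, 2]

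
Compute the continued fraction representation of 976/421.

[2; 3, 7, 19]

Run the Euclidean algorithm on 976 and 421; the successive quotients are the partial quotients a_0, a_1, ... (each step inverts the fractional part left over by the previous one):
  976 = 2*421 + 134, so a_0 = 2.
  421 = 3*134 + 19, so a_1 = 3.
  134 = 7*19 + 1, so a_2 = 7.
  19 = 19*1 + 0, so a_3 = 19.
The remainder reaches 0 after 4 divisions, so the expansion has 4 partial quotients, read off in order.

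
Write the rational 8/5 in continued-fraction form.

Run the Euclidean algorithm on 8 and 5; the successive quotients are the partial quotients a_0, a_1, ... (each step inverts the fractional part left over by the previous one):
  8 = 1*5 + 3, so a_0 = 1.
  5 = 1*3 + 2, so a_1 = 1.
  3 = 1*2 + 1, so a_2 = 1.
  2 = 2*1 + 0, so a_3 = 2.
The remainder reaches 0 after 4 divisions, so the expansion has 4 partial quotients, read off in order.

[1; 1, 1, 2]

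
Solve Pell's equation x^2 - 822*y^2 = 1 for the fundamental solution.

(x, y) = (7397, 258)

First expand sqrt(822) as a continued fraction. With x_i = (sqrt(822) + m_i)/d_i and (m_0, d_0) = (0, 1): a_0 = floor(sqrt(822)) = 28, since 28^2 = 784 <= 822 < 841 = 29^2.
Iterate m_{i+1} = d_i*a_i - m_i, d_{i+1} = (822 - m_{i+1}^2)/d_i, a_{i+1} = floor((a_0 + m_{i+1})/d_{i+1}):
  m_1 = 1*28 - 0 = 28, d_1 = (822 - 28^2)/1 = 38/1 = 38, a_1 = floor((28 + 28)/38) = 1.
  m_2 = 38*1 - 28 = 10, d_2 = (822 - 10^2)/38 = 722/38 = 19, a_2 = floor((28 + 10)/19) = 2.
  m_3 = 19*2 - 10 = 28, d_3 = (822 - 28^2)/19 = 38/19 = 2, a_3 = floor((28 + 28)/2) = 28.
  m_4 = 2*28 - 28 = 28, d_4 = (822 - 28^2)/2 = 38/2 = 19, a_4 = floor((28 + 28)/19) = 2.
  m_5 = 19*2 - 28 = 10, d_5 = (822 - 10^2)/19 = 722/19 = 38, a_5 = floor((28 + 10)/38) = 1.
  m_6 = 38*1 - 10 = 28, d_6 = (822 - 28^2)/38 = 38/38 = 1, a_6 = floor((28 + 28)/1) = 56.
  m_7 = 1*56 - 28 = 28, d_7 = (822 - 28^2)/1 = 38/1 = 38: (m_7, d_7) = (m_1, d_1) = (28, 38), so from here the quotients repeat a_1, ..., a_6; the period length is 6.
So sqrt(822) = [28; (1, 2, 28, 2, 1, 56)] with period length k = 6.
k is even, so the fundamental solution of x^2 - 822y^2 = 1 is (p_{k-1}, q_{k-1}) = (p_5, q_5); compute convergents through index 5.
Convergents (p_i = a_i*p_{i-1} + p_{i-2}, q_i = a_i*q_{i-1} + q_{i-2} with p_{-2}=0, p_{-1}=1, q_{-2}=1, q_{-1}=0):
  i=0: a_0=28, p_0 = 28*1 + 0 = 28, q_0 = 28*0 + 1 = 1.
  i=1: a_1=1, p_1 = 1*28 + 1 = 29, q_1 = 1*1 + 0 = 1.
  i=2: a_2=2, p_2 = 2*29 + 28 = 86, q_2 = 2*1 + 1 = 3.
  i=3: a_3=28, p_3 = 28*86 + 29 = 2437, q_3 = 28*3 + 1 = 85.
  i=4: a_4=2, p_4 = 2*2437 + 86 = 4960, q_4 = 2*85 + 3 = 173.
  i=5: a_5=1, p_5 = 1*4960 + 2437 = 7397, q_5 = 1*173 + 85 = 258.
Check: 7397^2 - 822*258^2 = 54715609 - 54715608 = 1, so (x, y) = (7397, 258) solves the equation, and by the theorem it is the least positive solution.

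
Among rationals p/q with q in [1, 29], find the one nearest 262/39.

Expand x = 262/39 as a continued fraction with the Euclidean algorithm:
  262 = 6*39 + 28, so a_0 = 6.
  39 = 1*28 + 11, so a_1 = 1.
  28 = 2*11 + 6, so a_2 = 2.
  11 = 1*6 + 5, so a_3 = 1.
  6 = 1*5 + 1, so a_4 = 1.
  5 = 5*1 + 0, so a_5 = 5.
so x = [6; 1, 2, 1, 1, 5].
Convergents (p_i = a_i*p_{i-1} + p_{i-2}, q_i = a_i*q_{i-1} + q_{i-2} with p_{-2}=0, p_{-1}=1, q_{-2}=1, q_{-1}=0), until the denominator exceeds 29:
  i=0: a_0=6, p_0 = 6*1 + 0 = 6, q_0 = 6*0 + 1 = 1.
  i=1: a_1=1, p_1 = 1*6 + 1 = 7, q_1 = 1*1 + 0 = 1.
  i=2: a_2=2, p_2 = 2*7 + 6 = 20, q_2 = 2*1 + 1 = 3.
  i=3: a_3=1, p_3 = 1*20 + 7 = 27, q_3 = 1*3 + 1 = 4.
  i=4: a_4=1, p_4 = 1*27 + 20 = 47, q_4 = 1*4 + 3 = 7.
  i=5: a_5=5, p_5 = 5*47 + 27 = 262, q_5 = 5*7 + 4 = 39.
q_5 = 39 > 29, so the last convergent with denominator <= 29 is p_4/q_4 = 47/7.
The closest fraction with denominator <= 29 is either p_4/q_4 or the intermediate fraction (k*p_4 + p_3)/(k*q_4 + q_3) with the largest k >= 1 whose denominator stays <= 29; these approach x as k grows, and every other convergent or intermediate fraction in range is farther away.
Largest k: floor((29 - q_3)/q_4) = floor((29 - 4)/7) = 3.
That gives (3*47 + 27)/(3*7 + 4) = 168/25.
Compare the errors: |x - 47/7| = |262*7 - 47*39|/(39*7) = 1/273, and |x - 168/25| = |262*25 - 168*39|/(39*25) = 2/975.
Cross-multiplying, 2*273 = 546 < 975 = 1*975, so 2/975 is smaller: the intermediate fraction 168/25 is closer to x than 47/7.

168/25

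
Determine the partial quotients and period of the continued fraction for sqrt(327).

Write x_i = (sqrt(327) + m_i)/d_i with (m_0, d_0) = (0, 1). a_0 = floor(sqrt(327)) = 18, since 18^2 = 324 <= 327 < 361 = 19^2.
Iterate m_{i+1} = d_i*a_i - m_i, d_{i+1} = (327 - m_{i+1}^2)/d_i, a_{i+1} = floor((a_0 + m_{i+1})/d_{i+1}):
  m_1 = 1*18 - 0 = 18, d_1 = (327 - 18^2)/1 = 3/1 = 3, a_1 = floor((18 + 18)/3) = 12.
  m_2 = 3*12 - 18 = 18, d_2 = (327 - 18^2)/3 = 3/3 = 1, a_2 = floor((18 + 18)/1) = 36.
  m_3 = 1*36 - 18 = 18, d_3 = (327 - 18^2)/1 = 3/1 = 3: (m_3, d_3) = (m_1, d_1) = (18, 3), so from here the quotients repeat a_1, a_2; the period length is 2.
Hence the expansion of sqrt(327) is a_0 = 18 followed by the repeating block 12, 36 (period 2).

[18; (12, 36)]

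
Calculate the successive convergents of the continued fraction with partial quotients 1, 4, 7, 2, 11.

Using the convergent recurrence p_i = a_i*p_{i-1} + p_{i-2}, q_i = a_i*q_{i-1} + q_{i-2} with p_{-2}=0, p_{-1}=1, q_{-2}=1, q_{-1}=0:
  i=0: a_0=1, p_0 = 1*1 + 0 = 1, q_0 = 1*0 + 1 = 1.
  i=1: a_1=4, p_1 = 4*1 + 1 = 5, q_1 = 4*1 + 0 = 4.
  i=2: a_2=7, p_2 = 7*5 + 1 = 36, q_2 = 7*4 + 1 = 29.
  i=3: a_3=2, p_3 = 2*36 + 5 = 77, q_3 = 2*29 + 4 = 62.
  i=4: a_4=11, p_4 = 11*77 + 36 = 883, q_4 = 11*62 + 29 = 711.

1/1, 5/4, 36/29, 77/62, 883/711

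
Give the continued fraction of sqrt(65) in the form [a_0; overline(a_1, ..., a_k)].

Write x_i = (sqrt(65) + m_i)/d_i with (m_0, d_0) = (0, 1). a_0 = floor(sqrt(65)) = 8, since 8^2 = 64 <= 65 < 81 = 9^2.
Iterate m_{i+1} = d_i*a_i - m_i, d_{i+1} = (65 - m_{i+1}^2)/d_i, a_{i+1} = floor((a_0 + m_{i+1})/d_{i+1}):
  m_1 = 1*8 - 0 = 8, d_1 = (65 - 8^2)/1 = 1/1 = 1, a_1 = floor((8 + 8)/1) = 16.
  m_2 = 1*16 - 8 = 8, d_2 = (65 - 8^2)/1 = 1/1 = 1: (m_2, d_2) = (m_1, d_1) = (8, 1), so from here the quotient a_1 repeats; the period length is 1.
Hence the expansion of sqrt(65) is a_0 = 8 followed by the repeating block 16 (period 1).

[8; overline(16)]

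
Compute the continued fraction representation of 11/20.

[0; 1, 1, 4, 2]

Run the Euclidean algorithm on 11 and 20; the successive quotients are the partial quotients a_0, a_1, ... (each step inverts the fractional part left over by the previous one):
  11 = 0*20 + 11, so a_0 = 0.
  20 = 1*11 + 9, so a_1 = 1.
  11 = 1*9 + 2, so a_2 = 1.
  9 = 4*2 + 1, so a_3 = 4.
  2 = 2*1 + 0, so a_4 = 2.
The remainder reaches 0 after 5 divisions, so the expansion has 5 partial quotients, read off in order.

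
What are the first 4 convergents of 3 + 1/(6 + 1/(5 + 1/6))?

Using the convergent recurrence p_i = a_i*p_{i-1} + p_{i-2}, q_i = a_i*q_{i-1} + q_{i-2} with p_{-2}=0, p_{-1}=1, q_{-2}=1, q_{-1}=0:
  i=0: a_0=3, p_0 = 3*1 + 0 = 3, q_0 = 3*0 + 1 = 1.
  i=1: a_1=6, p_1 = 6*3 + 1 = 19, q_1 = 6*1 + 0 = 6.
  i=2: a_2=5, p_2 = 5*19 + 3 = 98, q_2 = 5*6 + 1 = 31.
  i=3: a_3=6, p_3 = 6*98 + 19 = 607, q_3 = 6*31 + 6 = 192.

3/1, 19/6, 98/31, 607/192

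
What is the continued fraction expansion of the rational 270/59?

Run the Euclidean algorithm on 270 and 59; the successive quotients are the partial quotients a_0, a_1, ... (each step inverts the fractional part left over by the previous one):
  270 = 4*59 + 34, so a_0 = 4.
  59 = 1*34 + 25, so a_1 = 1.
  34 = 1*25 + 9, so a_2 = 1.
  25 = 2*9 + 7, so a_3 = 2.
  9 = 1*7 + 2, so a_4 = 1.
  7 = 3*2 + 1, so a_5 = 3.
  2 = 2*1 + 0, so a_6 = 2.
The remainder reaches 0 after 7 divisions, so the expansion has 7 partial quotients, read off in order.

[4; 1, 1, 2, 1, 3, 2]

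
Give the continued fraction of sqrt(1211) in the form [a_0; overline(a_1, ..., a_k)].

Write x_i = (sqrt(1211) + m_i)/d_i with (m_0, d_0) = (0, 1). a_0 = floor(sqrt(1211)) = 34, since 34^2 = 1156 <= 1211 < 1225 = 35^2.
Iterate m_{i+1} = d_i*a_i - m_i, d_{i+1} = (1211 - m_{i+1}^2)/d_i, a_{i+1} = floor((a_0 + m_{i+1})/d_{i+1}):
  m_1 = 1*34 - 0 = 34, d_1 = (1211 - 34^2)/1 = 55/1 = 55, a_1 = floor((34 + 34)/55) = 1.
  m_2 = 55*1 - 34 = 21, d_2 = (1211 - 21^2)/55 = 770/55 = 14, a_2 = floor((34 + 21)/14) = 3.
  m_3 = 14*3 - 21 = 21, d_3 = (1211 - 21^2)/14 = 770/14 = 55, a_3 = floor((34 + 21)/55) = 1.
  m_4 = 55*1 - 21 = 34, d_4 = (1211 - 34^2)/55 = 55/55 = 1, a_4 = floor((34 + 34)/1) = 68.
  m_5 = 1*68 - 34 = 34, d_5 = (1211 - 34^2)/1 = 55/1 = 55: (m_5, d_5) = (m_1, d_1) = (34, 55), so from here the quotients repeat a_1, ..., a_4; the period length is 4.
Hence the expansion of sqrt(1211) is a_0 = 34 followed by the repeating block 1, 3, 1, 68 (period 4).

[34; overline(1, 3, 1, 68)]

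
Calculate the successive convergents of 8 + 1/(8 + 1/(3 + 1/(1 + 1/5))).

8/1, 65/8, 203/25, 268/33, 1543/190

Using the convergent recurrence p_i = a_i*p_{i-1} + p_{i-2}, q_i = a_i*q_{i-1} + q_{i-2} with p_{-2}=0, p_{-1}=1, q_{-2}=1, q_{-1}=0:
  i=0: a_0=8, p_0 = 8*1 + 0 = 8, q_0 = 8*0 + 1 = 1.
  i=1: a_1=8, p_1 = 8*8 + 1 = 65, q_1 = 8*1 + 0 = 8.
  i=2: a_2=3, p_2 = 3*65 + 8 = 203, q_2 = 3*8 + 1 = 25.
  i=3: a_3=1, p_3 = 1*203 + 65 = 268, q_3 = 1*25 + 8 = 33.
  i=4: a_4=5, p_4 = 5*268 + 203 = 1543, q_4 = 5*33 + 25 = 190.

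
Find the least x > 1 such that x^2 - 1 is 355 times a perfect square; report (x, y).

First expand sqrt(355) as a continued fraction. With x_i = (sqrt(355) + m_i)/d_i and (m_0, d_0) = (0, 1): a_0 = floor(sqrt(355)) = 18, since 18^2 = 324 <= 355 < 361 = 19^2.
Iterate m_{i+1} = d_i*a_i - m_i, d_{i+1} = (355 - m_{i+1}^2)/d_i, a_{i+1} = floor((a_0 + m_{i+1})/d_{i+1}):
  m_1 = 1*18 - 0 = 18, d_1 = (355 - 18^2)/1 = 31/1 = 31, a_1 = floor((18 + 18)/31) = 1.
  m_2 = 31*1 - 18 = 13, d_2 = (355 - 13^2)/31 = 186/31 = 6, a_2 = floor((18 + 13)/6) = 5.
  m_3 = 6*5 - 13 = 17, d_3 = (355 - 17^2)/6 = 66/6 = 11, a_3 = floor((18 + 17)/11) = 3.
  m_4 = 11*3 - 17 = 16, d_4 = (355 - 16^2)/11 = 99/11 = 9, a_4 = floor((18 + 16)/9) = 3.
  m_5 = 9*3 - 16 = 11, d_5 = (355 - 11^2)/9 = 234/9 = 26, a_5 = floor((18 + 11)/26) = 1.
  m_6 = 26*1 - 11 = 15, d_6 = (355 - 15^2)/26 = 130/26 = 5, a_6 = floor((18 + 15)/5) = 6.
  m_7 = 5*6 - 15 = 15, d_7 = (355 - 15^2)/5 = 130/5 = 26, a_7 = floor((18 + 15)/26) = 1.
  m_8 = 26*1 - 15 = 11, d_8 = (355 - 11^2)/26 = 234/26 = 9, a_8 = floor((18 + 11)/9) = 3.
  m_9 = 9*3 - 11 = 16, d_9 = (355 - 16^2)/9 = 99/9 = 11, a_9 = floor((18 + 16)/11) = 3.
  m_10 = 11*3 - 16 = 17, d_10 = (355 - 17^2)/11 = 66/11 = 6, a_10 = floor((18 + 17)/6) = 5.
  m_11 = 6*5 - 17 = 13, d_11 = (355 - 13^2)/6 = 186/6 = 31, a_11 = floor((18 + 13)/31) = 1.
  m_12 = 31*1 - 13 = 18, d_12 = (355 - 18^2)/31 = 31/31 = 1, a_12 = floor((18 + 18)/1) = 36.
  m_13 = 1*36 - 18 = 18, d_13 = (355 - 18^2)/1 = 31/1 = 31: (m_13, d_13) = (m_1, d_1) = (18, 31), so from here the quotients repeat a_1, ..., a_12; the period length is 12.
So sqrt(355) = [18; (1, 5, 3, 3, 1, 6, 1, 3, 3, 5, 1, 36)] with period length k = 12.
k is even, so the fundamental solution of x^2 - 355y^2 = 1 is (p_{k-1}, q_{k-1}) = (p_11, q_11); compute convergents through index 11.
Convergents (p_i = a_i*p_{i-1} + p_{i-2}, q_i = a_i*q_{i-1} + q_{i-2} with p_{-2}=0, p_{-1}=1, q_{-2}=1, q_{-1}=0):
  i=0: a_0=18, p_0 = 18*1 + 0 = 18, q_0 = 18*0 + 1 = 1.
  i=1: a_1=1, p_1 = 1*18 + 1 = 19, q_1 = 1*1 + 0 = 1.
  i=2: a_2=5, p_2 = 5*19 + 18 = 113, q_2 = 5*1 + 1 = 6.
  i=3: a_3=3, p_3 = 3*113 + 19 = 358, q_3 = 3*6 + 1 = 19.
  i=4: a_4=3, p_4 = 3*358 + 113 = 1187, q_4 = 3*19 + 6 = 63.
  i=5: a_5=1, p_5 = 1*1187 + 358 = 1545, q_5 = 1*63 + 19 = 82.
  i=6: a_6=6, p_6 = 6*1545 + 1187 = 10457, q_6 = 6*82 + 63 = 555.
  i=7: a_7=1, p_7 = 1*10457 + 1545 = 12002, q_7 = 1*555 + 82 = 637.
  i=8: a_8=3, p_8 = 3*12002 + 10457 = 46463, q_8 = 3*637 + 555 = 2466.
  i=9: a_9=3, p_9 = 3*46463 + 12002 = 151391, q_9 = 3*2466 + 637 = 8035.
  i=10: a_10=5, p_10 = 5*151391 + 46463 = 803418, q_10 = 5*8035 + 2466 = 42641.
  i=11: a_11=1, p_11 = 1*803418 + 151391 = 954809, q_11 = 1*42641 + 8035 = 50676.
Check: 954809^2 - 355*50676^2 = 911660226481 - 911660226480 = 1, so (x, y) = (954809, 50676) solves the equation, and by the theorem it is the least positive solution.

(x, y) = (954809, 50676)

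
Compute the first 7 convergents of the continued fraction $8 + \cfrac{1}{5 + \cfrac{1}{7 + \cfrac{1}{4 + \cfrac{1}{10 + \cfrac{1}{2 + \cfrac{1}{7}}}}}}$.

Using the convergent recurrence p_i = a_i*p_{i-1} + p_{i-2}, q_i = a_i*q_{i-1} + q_{i-2} with p_{-2}=0, p_{-1}=1, q_{-2}=1, q_{-1}=0:
  i=0: a_0=8, p_0 = 8*1 + 0 = 8, q_0 = 8*0 + 1 = 1.
  i=1: a_1=5, p_1 = 5*8 + 1 = 41, q_1 = 5*1 + 0 = 5.
  i=2: a_2=7, p_2 = 7*41 + 8 = 295, q_2 = 7*5 + 1 = 36.
  i=3: a_3=4, p_3 = 4*295 + 41 = 1221, q_3 = 4*36 + 5 = 149.
  i=4: a_4=10, p_4 = 10*1221 + 295 = 12505, q_4 = 10*149 + 36 = 1526.
  i=5: a_5=2, p_5 = 2*12505 + 1221 = 26231, q_5 = 2*1526 + 149 = 3201.
  i=6: a_6=7, p_6 = 7*26231 + 12505 = 196122, q_6 = 7*3201 + 1526 = 23933.

8/1, 41/5, 295/36, 1221/149, 12505/1526, 26231/3201, 196122/23933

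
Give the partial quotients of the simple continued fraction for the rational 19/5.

[3; 1, 4]

Run the Euclidean algorithm on 19 and 5; the successive quotients are the partial quotients a_0, a_1, ... (each step inverts the fractional part left over by the previous one):
  19 = 3*5 + 4, so a_0 = 3.
  5 = 1*4 + 1, so a_1 = 1.
  4 = 4*1 + 0, so a_2 = 4.
The remainder reaches 0 after 3 divisions, so the expansion has 3 partial quotients, read off in order.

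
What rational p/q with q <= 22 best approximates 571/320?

Expand x = 571/320 as a continued fraction with the Euclidean algorithm:
  571 = 1*320 + 251, so a_0 = 1.
  320 = 1*251 + 69, so a_1 = 1.
  251 = 3*69 + 44, so a_2 = 3.
  69 = 1*44 + 25, so a_3 = 1.
  44 = 1*25 + 19, so a_4 = 1.
  25 = 1*19 + 6, so a_5 = 1.
  19 = 3*6 + 1, so a_6 = 3.
  6 = 6*1 + 0, so a_7 = 6.
so x = [1; 1, 3, 1, 1, 1, 3, 6].
Convergents (p_i = a_i*p_{i-1} + p_{i-2}, q_i = a_i*q_{i-1} + q_{i-2} with p_{-2}=0, p_{-1}=1, q_{-2}=1, q_{-1}=0), until the denominator exceeds 22:
  i=0: a_0=1, p_0 = 1*1 + 0 = 1, q_0 = 1*0 + 1 = 1.
  i=1: a_1=1, p_1 = 1*1 + 1 = 2, q_1 = 1*1 + 0 = 1.
  i=2: a_2=3, p_2 = 3*2 + 1 = 7, q_2 = 3*1 + 1 = 4.
  i=3: a_3=1, p_3 = 1*7 + 2 = 9, q_3 = 1*4 + 1 = 5.
  i=4: a_4=1, p_4 = 1*9 + 7 = 16, q_4 = 1*5 + 4 = 9.
  i=5: a_5=1, p_5 = 1*16 + 9 = 25, q_5 = 1*9 + 5 = 14.
  i=6: a_6=3, p_6 = 3*25 + 16 = 91, q_6 = 3*14 + 9 = 51.
q_6 = 51 > 22, so the last convergent with denominator <= 22 is p_5/q_5 = 25/14.
The closest fraction with denominator <= 22 is either p_5/q_5 or the intermediate fraction (k*p_5 + p_4)/(k*q_5 + q_4) with the largest k >= 1 whose denominator stays <= 22; these approach x as k grows, and every other convergent or intermediate fraction in range is farther away.
Largest k: floor((22 - q_4)/q_5) = floor((22 - 9)/14) = 0.
Since k = 0, no intermediate fraction beyond p_5/q_5 has denominator <= 22, so the convergent 25/14 is the closest (its error is |571*14 - 25*320|/(320*14) = 6/4480).

25/14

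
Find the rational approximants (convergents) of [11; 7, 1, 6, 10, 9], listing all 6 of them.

Using the convergent recurrence p_i = a_i*p_{i-1} + p_{i-2}, q_i = a_i*q_{i-1} + q_{i-2} with p_{-2}=0, p_{-1}=1, q_{-2}=1, q_{-1}=0:
  i=0: a_0=11, p_0 = 11*1 + 0 = 11, q_0 = 11*0 + 1 = 1.
  i=1: a_1=7, p_1 = 7*11 + 1 = 78, q_1 = 7*1 + 0 = 7.
  i=2: a_2=1, p_2 = 1*78 + 11 = 89, q_2 = 1*7 + 1 = 8.
  i=3: a_3=6, p_3 = 6*89 + 78 = 612, q_3 = 6*8 + 7 = 55.
  i=4: a_4=10, p_4 = 10*612 + 89 = 6209, q_4 = 10*55 + 8 = 558.
  i=5: a_5=9, p_5 = 9*6209 + 612 = 56493, q_5 = 9*558 + 55 = 5077.

11/1, 78/7, 89/8, 612/55, 6209/558, 56493/5077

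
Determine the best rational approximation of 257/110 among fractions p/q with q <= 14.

Expand x = 257/110 as a continued fraction with the Euclidean algorithm:
  257 = 2*110 + 37, so a_0 = 2.
  110 = 2*37 + 36, so a_1 = 2.
  37 = 1*36 + 1, so a_2 = 1.
  36 = 36*1 + 0, so a_3 = 36.
so x = [2; 2, 1, 36].
Convergents (p_i = a_i*p_{i-1} + p_{i-2}, q_i = a_i*q_{i-1} + q_{i-2} with p_{-2}=0, p_{-1}=1, q_{-2}=1, q_{-1}=0), until the denominator exceeds 14:
  i=0: a_0=2, p_0 = 2*1 + 0 = 2, q_0 = 2*0 + 1 = 1.
  i=1: a_1=2, p_1 = 2*2 + 1 = 5, q_1 = 2*1 + 0 = 2.
  i=2: a_2=1, p_2 = 1*5 + 2 = 7, q_2 = 1*2 + 1 = 3.
  i=3: a_3=36, p_3 = 36*7 + 5 = 257, q_3 = 36*3 + 2 = 110.
q_3 = 110 > 14, so the last convergent with denominator <= 14 is p_2/q_2 = 7/3.
The closest fraction with denominator <= 14 is either p_2/q_2 or the intermediate fraction (k*p_2 + p_1)/(k*q_2 + q_1) with the largest k >= 1 whose denominator stays <= 14; these approach x as k grows, and every other convergent or intermediate fraction in range is farther away.
Largest k: floor((14 - q_1)/q_2) = floor((14 - 2)/3) = 4.
That gives (4*7 + 5)/(4*3 + 2) = 33/14.
Compare the errors: |x - 7/3| = |257*3 - 7*110|/(110*3) = 1/330, and |x - 33/14| = |257*14 - 33*110|/(110*14) = 32/1540.
Cross-multiplying, 1*1540 = 1540 < 10560 = 32*330, so 1/330 is smaller: the convergent 7/3 is closer to x than 33/14.

7/3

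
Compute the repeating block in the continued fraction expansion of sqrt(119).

[10; (1, 9, 1, 20)]

Write x_i = (sqrt(119) + m_i)/d_i with (m_0, d_0) = (0, 1). a_0 = floor(sqrt(119)) = 10, since 10^2 = 100 <= 119 < 121 = 11^2.
Iterate m_{i+1} = d_i*a_i - m_i, d_{i+1} = (119 - m_{i+1}^2)/d_i, a_{i+1} = floor((a_0 + m_{i+1})/d_{i+1}):
  m_1 = 1*10 - 0 = 10, d_1 = (119 - 10^2)/1 = 19/1 = 19, a_1 = floor((10 + 10)/19) = 1.
  m_2 = 19*1 - 10 = 9, d_2 = (119 - 9^2)/19 = 38/19 = 2, a_2 = floor((10 + 9)/2) = 9.
  m_3 = 2*9 - 9 = 9, d_3 = (119 - 9^2)/2 = 38/2 = 19, a_3 = floor((10 + 9)/19) = 1.
  m_4 = 19*1 - 9 = 10, d_4 = (119 - 10^2)/19 = 19/19 = 1, a_4 = floor((10 + 10)/1) = 20.
  m_5 = 1*20 - 10 = 10, d_5 = (119 - 10^2)/1 = 19/1 = 19: (m_5, d_5) = (m_1, d_1) = (10, 19), so from here the quotients repeat a_1, ..., a_4; the period length is 4.
Hence the expansion of sqrt(119) is a_0 = 10 followed by the repeating block 1, 9, 1, 20 (period 4).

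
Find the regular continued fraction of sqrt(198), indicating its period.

Write x_i = (sqrt(198) + m_i)/d_i with (m_0, d_0) = (0, 1). a_0 = floor(sqrt(198)) = 14, since 14^2 = 196 <= 198 < 225 = 15^2.
Iterate m_{i+1} = d_i*a_i - m_i, d_{i+1} = (198 - m_{i+1}^2)/d_i, a_{i+1} = floor((a_0 + m_{i+1})/d_{i+1}):
  m_1 = 1*14 - 0 = 14, d_1 = (198 - 14^2)/1 = 2/1 = 2, a_1 = floor((14 + 14)/2) = 14.
  m_2 = 2*14 - 14 = 14, d_2 = (198 - 14^2)/2 = 2/2 = 1, a_2 = floor((14 + 14)/1) = 28.
  m_3 = 1*28 - 14 = 14, d_3 = (198 - 14^2)/1 = 2/1 = 2: (m_3, d_3) = (m_1, d_1) = (14, 2), so from here the quotients repeat a_1, a_2; the period length is 2.
Hence the expansion of sqrt(198) is a_0 = 14 followed by the repeating block 14, 28 (period 2).

[14; (14, 28)]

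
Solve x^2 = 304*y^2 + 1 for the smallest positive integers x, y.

(x, y) = (57799, 3315)

First expand sqrt(304) as a continued fraction. With x_i = (sqrt(304) + m_i)/d_i and (m_0, d_0) = (0, 1): a_0 = floor(sqrt(304)) = 17, since 17^2 = 289 <= 304 < 324 = 18^2.
Iterate m_{i+1} = d_i*a_i - m_i, d_{i+1} = (304 - m_{i+1}^2)/d_i, a_{i+1} = floor((a_0 + m_{i+1})/d_{i+1}):
  m_1 = 1*17 - 0 = 17, d_1 = (304 - 17^2)/1 = 15/1 = 15, a_1 = floor((17 + 17)/15) = 2.
  m_2 = 15*2 - 17 = 13, d_2 = (304 - 13^2)/15 = 135/15 = 9, a_2 = floor((17 + 13)/9) = 3.
  m_3 = 9*3 - 13 = 14, d_3 = (304 - 14^2)/9 = 108/9 = 12, a_3 = floor((17 + 14)/12) = 2.
  m_4 = 12*2 - 14 = 10, d_4 = (304 - 10^2)/12 = 204/12 = 17, a_4 = floor((17 + 10)/17) = 1.
  m_5 = 17*1 - 10 = 7, d_5 = (304 - 7^2)/17 = 255/17 = 15, a_5 = floor((17 + 7)/15) = 1.
  m_6 = 15*1 - 7 = 8, d_6 = (304 - 8^2)/15 = 240/15 = 16, a_6 = floor((17 + 8)/16) = 1.
  m_7 = 16*1 - 8 = 8, d_7 = (304 - 8^2)/16 = 240/16 = 15, a_7 = floor((17 + 8)/15) = 1.
  m_8 = 15*1 - 8 = 7, d_8 = (304 - 7^2)/15 = 255/15 = 17, a_8 = floor((17 + 7)/17) = 1.
  m_9 = 17*1 - 7 = 10, d_9 = (304 - 10^2)/17 = 204/17 = 12, a_9 = floor((17 + 10)/12) = 2.
  m_10 = 12*2 - 10 = 14, d_10 = (304 - 14^2)/12 = 108/12 = 9, a_10 = floor((17 + 14)/9) = 3.
  m_11 = 9*3 - 14 = 13, d_11 = (304 - 13^2)/9 = 135/9 = 15, a_11 = floor((17 + 13)/15) = 2.
  m_12 = 15*2 - 13 = 17, d_12 = (304 - 17^2)/15 = 15/15 = 1, a_12 = floor((17 + 17)/1) = 34.
  m_13 = 1*34 - 17 = 17, d_13 = (304 - 17^2)/1 = 15/1 = 15: (m_13, d_13) = (m_1, d_1) = (17, 15), so from here the quotients repeat a_1, ..., a_12; the period length is 12.
So sqrt(304) = [17; (2, 3, 2, 1, 1, 1, 1, 1, 2, 3, 2, 34)] with period length k = 12.
k is even, so the fundamental solution of x^2 - 304y^2 = 1 is (p_{k-1}, q_{k-1}) = (p_11, q_11); compute convergents through index 11.
Convergents (p_i = a_i*p_{i-1} + p_{i-2}, q_i = a_i*q_{i-1} + q_{i-2} with p_{-2}=0, p_{-1}=1, q_{-2}=1, q_{-1}=0):
  i=0: a_0=17, p_0 = 17*1 + 0 = 17, q_0 = 17*0 + 1 = 1.
  i=1: a_1=2, p_1 = 2*17 + 1 = 35, q_1 = 2*1 + 0 = 2.
  i=2: a_2=3, p_2 = 3*35 + 17 = 122, q_2 = 3*2 + 1 = 7.
  i=3: a_3=2, p_3 = 2*122 + 35 = 279, q_3 = 2*7 + 2 = 16.
  i=4: a_4=1, p_4 = 1*279 + 122 = 401, q_4 = 1*16 + 7 = 23.
  i=5: a_5=1, p_5 = 1*401 + 279 = 680, q_5 = 1*23 + 16 = 39.
  i=6: a_6=1, p_6 = 1*680 + 401 = 1081, q_6 = 1*39 + 23 = 62.
  i=7: a_7=1, p_7 = 1*1081 + 680 = 1761, q_7 = 1*62 + 39 = 101.
  i=8: a_8=1, p_8 = 1*1761 + 1081 = 2842, q_8 = 1*101 + 62 = 163.
  i=9: a_9=2, p_9 = 2*2842 + 1761 = 7445, q_9 = 2*163 + 101 = 427.
  i=10: a_10=3, p_10 = 3*7445 + 2842 = 25177, q_10 = 3*427 + 163 = 1444.
  i=11: a_11=2, p_11 = 2*25177 + 7445 = 57799, q_11 = 2*1444 + 427 = 3315.
Check: 57799^2 - 304*3315^2 = 3340724401 - 3340724400 = 1, so (x, y) = (57799, 3315) solves the equation, and by the theorem it is the least positive solution.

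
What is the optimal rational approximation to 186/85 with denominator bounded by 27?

35/16

Expand x = 186/85 as a continued fraction with the Euclidean algorithm:
  186 = 2*85 + 16, so a_0 = 2.
  85 = 5*16 + 5, so a_1 = 5.
  16 = 3*5 + 1, so a_2 = 3.
  5 = 5*1 + 0, so a_3 = 5.
so x = [2; 5, 3, 5].
Convergents (p_i = a_i*p_{i-1} + p_{i-2}, q_i = a_i*q_{i-1} + q_{i-2} with p_{-2}=0, p_{-1}=1, q_{-2}=1, q_{-1}=0), until the denominator exceeds 27:
  i=0: a_0=2, p_0 = 2*1 + 0 = 2, q_0 = 2*0 + 1 = 1.
  i=1: a_1=5, p_1 = 5*2 + 1 = 11, q_1 = 5*1 + 0 = 5.
  i=2: a_2=3, p_2 = 3*11 + 2 = 35, q_2 = 3*5 + 1 = 16.
  i=3: a_3=5, p_3 = 5*35 + 11 = 186, q_3 = 5*16 + 5 = 85.
q_3 = 85 > 27, so the last convergent with denominator <= 27 is p_2/q_2 = 35/16.
The closest fraction with denominator <= 27 is either p_2/q_2 or the intermediate fraction (k*p_2 + p_1)/(k*q_2 + q_1) with the largest k >= 1 whose denominator stays <= 27; these approach x as k grows, and every other convergent or intermediate fraction in range is farther away.
Largest k: floor((27 - q_1)/q_2) = floor((27 - 5)/16) = 1.
That gives (1*35 + 11)/(1*16 + 5) = 46/21.
Compare the errors: |x - 35/16| = |186*16 - 35*85|/(85*16) = 1/1360, and |x - 46/21| = |186*21 - 46*85|/(85*21) = 4/1785.
Cross-multiplying, 1*1785 = 1785 < 5440 = 4*1360, so 1/1360 is smaller: the convergent 35/16 is closer to x than 46/21.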